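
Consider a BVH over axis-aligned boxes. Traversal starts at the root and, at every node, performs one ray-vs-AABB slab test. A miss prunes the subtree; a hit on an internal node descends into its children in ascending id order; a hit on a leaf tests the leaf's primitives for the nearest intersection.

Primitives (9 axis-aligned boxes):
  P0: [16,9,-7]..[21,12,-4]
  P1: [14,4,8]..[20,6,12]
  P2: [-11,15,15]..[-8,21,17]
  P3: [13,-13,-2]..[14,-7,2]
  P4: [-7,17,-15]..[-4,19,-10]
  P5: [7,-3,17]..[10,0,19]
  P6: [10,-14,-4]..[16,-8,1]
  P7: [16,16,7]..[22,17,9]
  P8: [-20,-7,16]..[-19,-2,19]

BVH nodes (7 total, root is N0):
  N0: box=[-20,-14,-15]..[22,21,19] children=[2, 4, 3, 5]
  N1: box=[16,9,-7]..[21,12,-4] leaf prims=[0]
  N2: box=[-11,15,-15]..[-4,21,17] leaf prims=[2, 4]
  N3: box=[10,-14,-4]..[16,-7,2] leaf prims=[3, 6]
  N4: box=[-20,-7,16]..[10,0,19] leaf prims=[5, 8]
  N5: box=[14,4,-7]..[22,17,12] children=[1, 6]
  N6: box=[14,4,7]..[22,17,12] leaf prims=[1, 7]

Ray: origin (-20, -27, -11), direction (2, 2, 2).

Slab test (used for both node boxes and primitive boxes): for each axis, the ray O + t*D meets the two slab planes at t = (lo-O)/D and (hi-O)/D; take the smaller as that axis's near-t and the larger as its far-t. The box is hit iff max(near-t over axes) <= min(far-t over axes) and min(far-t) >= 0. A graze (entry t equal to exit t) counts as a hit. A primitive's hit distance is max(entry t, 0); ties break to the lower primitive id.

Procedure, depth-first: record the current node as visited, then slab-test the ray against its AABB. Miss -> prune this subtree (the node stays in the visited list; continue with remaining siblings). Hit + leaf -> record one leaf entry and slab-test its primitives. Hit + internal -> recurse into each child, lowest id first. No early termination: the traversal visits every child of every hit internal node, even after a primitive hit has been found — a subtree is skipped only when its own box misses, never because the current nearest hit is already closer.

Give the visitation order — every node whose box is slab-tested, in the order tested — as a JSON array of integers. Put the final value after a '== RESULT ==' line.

Traverse from the root:
N0 x:[0,21] y:[13/2,24] z:[-2,15] -> hit [13/2,15], descend [2, 3, 4, 5]
  N2 x:[9/2,8] y:[21,24] z:[-2,14] -> miss, prune
  N3 x:[15,18] y:[13/2,10] z:[7/2,13/2] -> miss, prune
  N4 x:[0,15] y:[10,27/2] z:[27/2,15] -> hit [27/2,27/2] leaf, test {P5(miss), P8(miss)}
  N5 x:[17,21] y:[31/2,22] z:[2,23/2] -> miss, prune

Visited [0, 2, 3, 4, 5]. Tests: 5 box, 1 leaf. Nearest: miss.

== RESULT ==
[0, 2, 3, 4, 5]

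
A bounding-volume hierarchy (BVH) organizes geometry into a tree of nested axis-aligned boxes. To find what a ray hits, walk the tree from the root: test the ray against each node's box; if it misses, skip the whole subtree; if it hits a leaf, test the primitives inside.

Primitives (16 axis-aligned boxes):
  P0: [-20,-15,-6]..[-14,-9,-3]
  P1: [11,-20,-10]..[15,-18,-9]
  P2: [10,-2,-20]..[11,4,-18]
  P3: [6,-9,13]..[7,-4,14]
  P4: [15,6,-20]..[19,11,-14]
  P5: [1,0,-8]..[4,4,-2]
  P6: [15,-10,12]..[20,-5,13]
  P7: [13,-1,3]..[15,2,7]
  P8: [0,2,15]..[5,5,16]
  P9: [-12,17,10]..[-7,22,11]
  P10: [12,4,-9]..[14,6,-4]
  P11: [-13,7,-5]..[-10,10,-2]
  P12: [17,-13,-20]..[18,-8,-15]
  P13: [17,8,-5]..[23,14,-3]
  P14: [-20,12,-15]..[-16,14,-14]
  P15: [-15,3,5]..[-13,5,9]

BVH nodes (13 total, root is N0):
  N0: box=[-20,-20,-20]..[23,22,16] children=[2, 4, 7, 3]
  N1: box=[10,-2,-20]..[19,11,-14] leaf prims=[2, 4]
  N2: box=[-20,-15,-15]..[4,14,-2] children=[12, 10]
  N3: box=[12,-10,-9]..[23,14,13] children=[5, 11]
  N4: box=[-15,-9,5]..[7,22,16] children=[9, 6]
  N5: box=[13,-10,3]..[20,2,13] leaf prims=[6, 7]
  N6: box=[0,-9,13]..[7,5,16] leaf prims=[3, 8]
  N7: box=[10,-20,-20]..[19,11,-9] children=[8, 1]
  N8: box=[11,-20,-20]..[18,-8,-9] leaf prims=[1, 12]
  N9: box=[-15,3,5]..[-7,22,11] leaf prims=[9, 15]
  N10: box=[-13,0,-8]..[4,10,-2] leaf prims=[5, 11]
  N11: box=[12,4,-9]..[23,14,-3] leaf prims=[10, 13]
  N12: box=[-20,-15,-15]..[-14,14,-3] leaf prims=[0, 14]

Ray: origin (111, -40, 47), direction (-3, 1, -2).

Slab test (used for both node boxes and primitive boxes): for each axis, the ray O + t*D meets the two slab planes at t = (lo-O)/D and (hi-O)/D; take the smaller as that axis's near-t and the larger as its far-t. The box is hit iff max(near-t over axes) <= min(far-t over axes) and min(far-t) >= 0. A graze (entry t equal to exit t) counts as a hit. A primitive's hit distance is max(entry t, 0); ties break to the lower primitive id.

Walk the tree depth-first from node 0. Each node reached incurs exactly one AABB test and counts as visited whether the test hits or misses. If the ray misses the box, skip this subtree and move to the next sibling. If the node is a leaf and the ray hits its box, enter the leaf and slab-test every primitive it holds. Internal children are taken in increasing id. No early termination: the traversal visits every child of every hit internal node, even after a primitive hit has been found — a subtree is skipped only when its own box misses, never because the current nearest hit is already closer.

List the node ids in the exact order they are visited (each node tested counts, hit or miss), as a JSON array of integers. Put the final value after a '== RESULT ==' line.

Traverse from the root:
N0 x:[88/3,131/3] y:[20,62] z:[31/2,67/2] -> hit [88/3,67/2], descend [2, 3, 4, 7]
  N2 x:[107/3,131/3] y:[25,54] z:[49/2,31] -> miss, prune
  N3 x:[88/3,33] y:[30,54] z:[17,28] -> miss, prune
  N4 x:[104/3,42] y:[31,62] z:[31/2,21] -> miss, prune
  N7 x:[92/3,101/3] y:[20,51] z:[28,67/2] -> hit [92/3,67/2], descend [1, 8]
    N1 x:[92/3,101/3] y:[38,51] z:[61/2,67/2] -> miss, prune
    N8 x:[31,100/3] y:[20,32] z:[28,67/2] -> hit [31,32] leaf, test {P1(miss), P12@t=31}

Summary -> nodes [0, 2, 3, 4, 7, 1, 8]; box-tests=7; leaf-entries=1; first=P12

== RESULT ==
[0, 2, 3, 4, 7, 1, 8]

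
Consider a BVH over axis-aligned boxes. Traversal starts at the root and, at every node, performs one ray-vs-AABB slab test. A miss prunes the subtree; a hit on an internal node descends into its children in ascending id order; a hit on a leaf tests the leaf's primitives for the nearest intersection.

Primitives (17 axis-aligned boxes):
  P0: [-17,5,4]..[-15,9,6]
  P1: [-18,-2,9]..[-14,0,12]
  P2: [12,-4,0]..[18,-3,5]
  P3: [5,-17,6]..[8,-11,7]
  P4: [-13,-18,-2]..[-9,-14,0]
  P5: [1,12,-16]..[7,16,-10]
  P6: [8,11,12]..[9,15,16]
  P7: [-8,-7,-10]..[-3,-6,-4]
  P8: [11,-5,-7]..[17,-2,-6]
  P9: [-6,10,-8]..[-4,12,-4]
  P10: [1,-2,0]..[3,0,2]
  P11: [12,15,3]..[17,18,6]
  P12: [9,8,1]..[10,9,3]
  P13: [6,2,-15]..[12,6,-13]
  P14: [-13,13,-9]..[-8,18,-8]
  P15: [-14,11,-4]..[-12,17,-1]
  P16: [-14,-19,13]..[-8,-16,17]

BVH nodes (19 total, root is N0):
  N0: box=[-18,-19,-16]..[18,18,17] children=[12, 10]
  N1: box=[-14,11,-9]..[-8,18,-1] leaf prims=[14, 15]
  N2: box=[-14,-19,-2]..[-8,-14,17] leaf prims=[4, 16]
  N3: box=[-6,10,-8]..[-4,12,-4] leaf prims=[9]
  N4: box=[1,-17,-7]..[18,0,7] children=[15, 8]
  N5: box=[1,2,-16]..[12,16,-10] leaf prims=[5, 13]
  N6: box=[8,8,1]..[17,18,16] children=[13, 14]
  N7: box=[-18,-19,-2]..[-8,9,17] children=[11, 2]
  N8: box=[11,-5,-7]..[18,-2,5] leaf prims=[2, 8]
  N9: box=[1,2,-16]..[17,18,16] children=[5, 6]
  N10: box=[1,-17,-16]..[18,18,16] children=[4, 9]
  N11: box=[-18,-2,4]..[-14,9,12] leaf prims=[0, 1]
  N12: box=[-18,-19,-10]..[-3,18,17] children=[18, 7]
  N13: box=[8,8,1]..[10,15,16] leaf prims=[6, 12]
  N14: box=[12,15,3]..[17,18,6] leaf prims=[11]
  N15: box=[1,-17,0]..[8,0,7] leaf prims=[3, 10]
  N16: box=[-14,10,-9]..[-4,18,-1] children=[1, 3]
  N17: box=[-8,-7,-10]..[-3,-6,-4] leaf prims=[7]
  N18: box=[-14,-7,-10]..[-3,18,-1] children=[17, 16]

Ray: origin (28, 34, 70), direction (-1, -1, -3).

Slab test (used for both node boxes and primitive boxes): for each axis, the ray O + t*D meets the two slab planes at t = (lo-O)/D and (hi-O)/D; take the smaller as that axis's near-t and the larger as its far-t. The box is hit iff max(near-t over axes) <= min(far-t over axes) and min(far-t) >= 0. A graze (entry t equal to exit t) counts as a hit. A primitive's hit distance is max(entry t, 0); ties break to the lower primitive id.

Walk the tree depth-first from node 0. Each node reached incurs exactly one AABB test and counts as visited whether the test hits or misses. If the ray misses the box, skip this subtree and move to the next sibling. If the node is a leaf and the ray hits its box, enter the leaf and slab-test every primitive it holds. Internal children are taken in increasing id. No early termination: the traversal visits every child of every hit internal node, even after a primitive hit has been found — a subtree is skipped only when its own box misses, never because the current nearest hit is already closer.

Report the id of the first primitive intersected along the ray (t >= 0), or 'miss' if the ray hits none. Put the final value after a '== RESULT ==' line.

Walk:
N0 x:[10,46] y:[16,53] z:[53/3,86/3] -> hit [53/3,86/3], descend [10, 12]
  N10 x:[10,27] y:[16,51] z:[18,86/3] -> hit [18,27], descend [4, 9]
    N4 x:[10,27] y:[34,51] z:[21,77/3] -> miss, prune
    N9 x:[11,27] y:[16,32] z:[18,86/3] -> hit [18,27], descend [5, 6]
      N5 x:[16,27] y:[18,32] z:[80/3,86/3] -> hit [80/3,27] leaf, test {P5(miss), P13(miss)}
      N6 x:[11,20] y:[16,26] z:[18,23] -> hit [18,20], descend [13, 14]
        N13 x:[18,20] y:[19,26] z:[18,23] -> hit [19,20] leaf, test {P6@t=19, P12(miss)}
        N14 x:[11,16] y:[16,19] z:[64/3,67/3] -> miss, prune
  N12 x:[31,46] y:[16,53] z:[53/3,80/3] -> miss, prune

Summary -> nodes [0, 10, 4, 9, 5, 6, 13, 14, 12]; box-tests=9; leaf-entries=2; first=P6

== RESULT ==
6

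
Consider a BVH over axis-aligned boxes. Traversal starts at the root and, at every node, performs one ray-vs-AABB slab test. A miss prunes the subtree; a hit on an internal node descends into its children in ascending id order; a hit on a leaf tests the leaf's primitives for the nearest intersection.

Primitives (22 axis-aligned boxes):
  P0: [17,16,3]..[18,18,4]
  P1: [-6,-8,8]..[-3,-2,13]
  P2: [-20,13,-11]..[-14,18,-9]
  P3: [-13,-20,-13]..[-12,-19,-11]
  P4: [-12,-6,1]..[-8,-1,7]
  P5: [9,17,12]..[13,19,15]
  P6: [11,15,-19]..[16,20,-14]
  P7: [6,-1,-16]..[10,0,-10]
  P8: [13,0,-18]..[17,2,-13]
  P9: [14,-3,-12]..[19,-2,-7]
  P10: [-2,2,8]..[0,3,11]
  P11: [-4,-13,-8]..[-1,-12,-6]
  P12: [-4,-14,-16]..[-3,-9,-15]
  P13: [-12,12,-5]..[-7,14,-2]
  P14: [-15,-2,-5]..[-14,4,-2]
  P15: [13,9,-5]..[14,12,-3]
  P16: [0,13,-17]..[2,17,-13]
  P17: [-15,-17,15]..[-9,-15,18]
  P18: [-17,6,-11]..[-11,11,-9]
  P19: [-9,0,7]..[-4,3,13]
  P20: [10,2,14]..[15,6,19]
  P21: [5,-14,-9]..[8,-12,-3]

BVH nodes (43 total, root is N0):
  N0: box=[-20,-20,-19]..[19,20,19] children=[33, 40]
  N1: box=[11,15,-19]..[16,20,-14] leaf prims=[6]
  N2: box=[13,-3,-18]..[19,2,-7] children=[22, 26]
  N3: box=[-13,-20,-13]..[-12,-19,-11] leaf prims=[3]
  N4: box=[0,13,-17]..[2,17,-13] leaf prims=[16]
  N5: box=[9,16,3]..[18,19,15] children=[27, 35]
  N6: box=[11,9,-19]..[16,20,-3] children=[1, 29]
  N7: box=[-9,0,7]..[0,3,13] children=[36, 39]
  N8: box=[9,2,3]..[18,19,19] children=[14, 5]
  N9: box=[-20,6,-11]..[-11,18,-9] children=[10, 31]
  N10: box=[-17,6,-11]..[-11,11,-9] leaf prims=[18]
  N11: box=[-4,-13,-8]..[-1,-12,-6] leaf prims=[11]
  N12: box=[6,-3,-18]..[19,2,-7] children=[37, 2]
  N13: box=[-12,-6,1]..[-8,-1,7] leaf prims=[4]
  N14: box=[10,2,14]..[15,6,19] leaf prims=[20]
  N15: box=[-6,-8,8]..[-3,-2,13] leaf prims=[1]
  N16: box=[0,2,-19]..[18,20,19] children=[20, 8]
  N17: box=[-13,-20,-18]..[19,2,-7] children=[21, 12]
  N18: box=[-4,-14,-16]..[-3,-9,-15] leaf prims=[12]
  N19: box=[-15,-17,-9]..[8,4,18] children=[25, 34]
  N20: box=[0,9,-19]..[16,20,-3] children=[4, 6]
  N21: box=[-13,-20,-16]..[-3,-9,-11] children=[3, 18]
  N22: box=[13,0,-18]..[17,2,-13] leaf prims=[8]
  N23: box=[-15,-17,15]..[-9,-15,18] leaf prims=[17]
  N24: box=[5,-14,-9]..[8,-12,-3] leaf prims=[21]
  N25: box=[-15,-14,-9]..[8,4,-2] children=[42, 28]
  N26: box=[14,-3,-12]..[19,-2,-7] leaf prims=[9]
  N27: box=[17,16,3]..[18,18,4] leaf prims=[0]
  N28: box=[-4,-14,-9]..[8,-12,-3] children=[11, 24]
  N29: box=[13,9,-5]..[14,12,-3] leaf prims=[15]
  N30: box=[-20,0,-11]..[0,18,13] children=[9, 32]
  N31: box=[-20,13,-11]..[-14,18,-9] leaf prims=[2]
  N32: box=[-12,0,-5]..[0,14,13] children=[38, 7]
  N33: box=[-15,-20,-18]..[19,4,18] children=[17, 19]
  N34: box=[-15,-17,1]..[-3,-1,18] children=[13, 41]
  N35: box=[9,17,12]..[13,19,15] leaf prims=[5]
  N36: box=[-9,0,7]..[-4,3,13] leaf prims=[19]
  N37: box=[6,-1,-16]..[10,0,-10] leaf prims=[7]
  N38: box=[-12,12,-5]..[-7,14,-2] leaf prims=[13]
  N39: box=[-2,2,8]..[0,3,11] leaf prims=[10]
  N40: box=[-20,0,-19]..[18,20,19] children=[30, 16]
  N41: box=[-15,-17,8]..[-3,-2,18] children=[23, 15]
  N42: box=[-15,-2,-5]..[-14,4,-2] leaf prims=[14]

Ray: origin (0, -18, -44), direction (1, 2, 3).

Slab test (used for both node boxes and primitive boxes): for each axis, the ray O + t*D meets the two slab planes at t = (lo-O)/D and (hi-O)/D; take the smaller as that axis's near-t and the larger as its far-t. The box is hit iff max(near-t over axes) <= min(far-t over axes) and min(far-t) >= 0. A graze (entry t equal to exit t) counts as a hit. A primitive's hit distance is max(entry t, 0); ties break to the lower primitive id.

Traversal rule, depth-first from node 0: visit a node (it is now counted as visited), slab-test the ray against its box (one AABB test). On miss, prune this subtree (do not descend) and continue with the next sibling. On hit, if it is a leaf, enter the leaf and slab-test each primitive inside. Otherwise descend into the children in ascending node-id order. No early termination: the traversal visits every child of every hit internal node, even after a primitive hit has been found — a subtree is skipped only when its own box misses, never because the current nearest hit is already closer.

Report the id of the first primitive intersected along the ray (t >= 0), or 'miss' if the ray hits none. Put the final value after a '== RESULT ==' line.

Traverse from the root:
N0 x:[-20,19] y:[-1,19] z:[25/3,21] -> hit [25/3,19], descend [33, 40]
  N33 x:[-15,19] y:[-1,11] z:[26/3,62/3] -> hit [26/3,11], descend [17, 19]
    N17 x:[-13,19] y:[-1,10] z:[26/3,37/3] -> hit [26/3,10], descend [12, 21]
      N12 x:[6,19] y:[15/2,10] z:[26/3,37/3] -> hit [26/3,10], descend [2, 37]
        N2 x:[13,19] y:[15/2,10] z:[26/3,37/3] -> miss, prune
        N37 x:[6,10] y:[17/2,9] z:[28/3,34/3] -> miss, prune
      N21 x:[-13,-3] y:[-1,9/2] z:[28/3,11] -> miss, prune
    N19 x:[-15,8] y:[1/2,11] z:[35/3,62/3] -> miss, prune
  N40 x:[-20,18] y:[9,19] z:[25/3,21] -> hit [9,18], descend [16, 30]
    N16 x:[0,18] y:[10,19] z:[25/3,21] -> hit [10,18], descend [8, 20]
      N8 x:[9,18] y:[10,37/2] z:[47/3,21] -> hit [47/3,18], descend [5, 14]
        N5 x:[9,18] y:[17,37/2] z:[47/3,59/3] -> hit [17,18], descend [27, 35]
          N27 x:[17,18] y:[17,18] z:[47/3,16] -> miss, prune
          N35 x:[9,13] y:[35/2,37/2] z:[56/3,59/3] -> miss, prune
        N14 x:[10,15] y:[10,12] z:[58/3,21] -> miss, prune
      N20 x:[0,16] y:[27/2,19] z:[25/3,41/3] -> hit [27/2,41/3], descend [4, 6]
        N4 x:[0,2] y:[31/2,35/2] z:[9,31/3] -> miss, prune
        N6 x:[11,16] y:[27/2,19] z:[25/3,41/3] -> hit [27/2,41/3], descend [1, 29]
          N1 x:[11,16] y:[33/2,19] z:[25/3,10] -> miss, prune
          N29 x:[13,14] y:[27/2,15] z:[13,41/3] -> hit [27/2,41/3] leaf, test {P15@t=27/2}
    N30 x:[-20,0] y:[9,18] z:[11,19] -> miss, prune

Summary -> nodes [0, 33, 17, 12, 2, 37, 21, 19, 40, 16, 8, 5, 27, 35, 14, 20, 4, 6, 1, 29, 30]; box-tests=21; leaf-entries=1; first=P15

== RESULT ==
15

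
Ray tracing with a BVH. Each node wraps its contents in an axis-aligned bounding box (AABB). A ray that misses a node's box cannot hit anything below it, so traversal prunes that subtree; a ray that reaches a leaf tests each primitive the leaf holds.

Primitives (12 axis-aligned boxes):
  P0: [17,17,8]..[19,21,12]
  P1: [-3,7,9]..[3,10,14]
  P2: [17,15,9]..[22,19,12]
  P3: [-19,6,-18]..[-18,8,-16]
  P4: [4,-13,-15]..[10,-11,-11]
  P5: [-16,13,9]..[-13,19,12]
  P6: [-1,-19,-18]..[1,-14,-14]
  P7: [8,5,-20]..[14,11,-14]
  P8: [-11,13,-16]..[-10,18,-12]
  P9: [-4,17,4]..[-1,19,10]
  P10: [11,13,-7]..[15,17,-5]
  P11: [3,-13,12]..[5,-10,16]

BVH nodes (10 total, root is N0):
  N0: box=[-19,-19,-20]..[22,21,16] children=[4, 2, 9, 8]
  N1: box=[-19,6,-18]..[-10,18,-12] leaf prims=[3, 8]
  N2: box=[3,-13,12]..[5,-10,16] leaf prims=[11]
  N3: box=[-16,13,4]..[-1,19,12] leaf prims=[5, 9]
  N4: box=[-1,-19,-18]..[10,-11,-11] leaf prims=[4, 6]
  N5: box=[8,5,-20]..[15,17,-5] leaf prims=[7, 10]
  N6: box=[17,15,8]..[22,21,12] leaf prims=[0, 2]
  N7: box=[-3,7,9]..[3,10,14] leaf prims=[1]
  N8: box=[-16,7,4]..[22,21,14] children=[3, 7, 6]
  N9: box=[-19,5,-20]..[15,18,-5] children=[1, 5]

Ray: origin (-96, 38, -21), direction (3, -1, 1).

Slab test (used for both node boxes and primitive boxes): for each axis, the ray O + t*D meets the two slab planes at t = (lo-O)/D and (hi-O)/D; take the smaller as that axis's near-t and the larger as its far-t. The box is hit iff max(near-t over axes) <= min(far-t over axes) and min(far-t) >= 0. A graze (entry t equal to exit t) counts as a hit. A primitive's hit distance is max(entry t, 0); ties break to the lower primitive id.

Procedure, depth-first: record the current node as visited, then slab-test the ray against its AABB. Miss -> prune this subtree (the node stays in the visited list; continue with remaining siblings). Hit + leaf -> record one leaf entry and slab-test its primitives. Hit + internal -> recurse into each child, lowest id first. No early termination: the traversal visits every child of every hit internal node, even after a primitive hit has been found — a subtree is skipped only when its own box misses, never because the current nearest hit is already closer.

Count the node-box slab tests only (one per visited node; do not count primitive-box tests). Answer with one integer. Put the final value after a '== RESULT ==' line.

Trace the traversal:
N0 x:[77/3,118/3] y:[17,57] z:[1,37] -> hit [77/3,37], descend [2, 4, 8, 9]
  N2 x:[33,101/3] y:[48,51] z:[33,37] -> miss, prune
  N4 x:[95/3,106/3] y:[49,57] z:[3,10] -> miss, prune
  N8 x:[80/3,118/3] y:[17,31] z:[25,35] -> hit [80/3,31], descend [3, 6, 7]
    N3 x:[80/3,95/3] y:[19,25] z:[25,33] -> miss, prune
    N6 x:[113/3,118/3] y:[17,23] z:[29,33] -> miss, prune
    N7 x:[31,33] y:[28,31] z:[30,35] -> hit [31,31] leaf, test {P1@t=31}
  N9 x:[77/3,37] y:[20,33] z:[1,16] -> miss, prune

Visited [0, 2, 4, 8, 3, 6, 7, 9]. Tests: 8 box, 1 leaf. Nearest: P1.

== RESULT ==
8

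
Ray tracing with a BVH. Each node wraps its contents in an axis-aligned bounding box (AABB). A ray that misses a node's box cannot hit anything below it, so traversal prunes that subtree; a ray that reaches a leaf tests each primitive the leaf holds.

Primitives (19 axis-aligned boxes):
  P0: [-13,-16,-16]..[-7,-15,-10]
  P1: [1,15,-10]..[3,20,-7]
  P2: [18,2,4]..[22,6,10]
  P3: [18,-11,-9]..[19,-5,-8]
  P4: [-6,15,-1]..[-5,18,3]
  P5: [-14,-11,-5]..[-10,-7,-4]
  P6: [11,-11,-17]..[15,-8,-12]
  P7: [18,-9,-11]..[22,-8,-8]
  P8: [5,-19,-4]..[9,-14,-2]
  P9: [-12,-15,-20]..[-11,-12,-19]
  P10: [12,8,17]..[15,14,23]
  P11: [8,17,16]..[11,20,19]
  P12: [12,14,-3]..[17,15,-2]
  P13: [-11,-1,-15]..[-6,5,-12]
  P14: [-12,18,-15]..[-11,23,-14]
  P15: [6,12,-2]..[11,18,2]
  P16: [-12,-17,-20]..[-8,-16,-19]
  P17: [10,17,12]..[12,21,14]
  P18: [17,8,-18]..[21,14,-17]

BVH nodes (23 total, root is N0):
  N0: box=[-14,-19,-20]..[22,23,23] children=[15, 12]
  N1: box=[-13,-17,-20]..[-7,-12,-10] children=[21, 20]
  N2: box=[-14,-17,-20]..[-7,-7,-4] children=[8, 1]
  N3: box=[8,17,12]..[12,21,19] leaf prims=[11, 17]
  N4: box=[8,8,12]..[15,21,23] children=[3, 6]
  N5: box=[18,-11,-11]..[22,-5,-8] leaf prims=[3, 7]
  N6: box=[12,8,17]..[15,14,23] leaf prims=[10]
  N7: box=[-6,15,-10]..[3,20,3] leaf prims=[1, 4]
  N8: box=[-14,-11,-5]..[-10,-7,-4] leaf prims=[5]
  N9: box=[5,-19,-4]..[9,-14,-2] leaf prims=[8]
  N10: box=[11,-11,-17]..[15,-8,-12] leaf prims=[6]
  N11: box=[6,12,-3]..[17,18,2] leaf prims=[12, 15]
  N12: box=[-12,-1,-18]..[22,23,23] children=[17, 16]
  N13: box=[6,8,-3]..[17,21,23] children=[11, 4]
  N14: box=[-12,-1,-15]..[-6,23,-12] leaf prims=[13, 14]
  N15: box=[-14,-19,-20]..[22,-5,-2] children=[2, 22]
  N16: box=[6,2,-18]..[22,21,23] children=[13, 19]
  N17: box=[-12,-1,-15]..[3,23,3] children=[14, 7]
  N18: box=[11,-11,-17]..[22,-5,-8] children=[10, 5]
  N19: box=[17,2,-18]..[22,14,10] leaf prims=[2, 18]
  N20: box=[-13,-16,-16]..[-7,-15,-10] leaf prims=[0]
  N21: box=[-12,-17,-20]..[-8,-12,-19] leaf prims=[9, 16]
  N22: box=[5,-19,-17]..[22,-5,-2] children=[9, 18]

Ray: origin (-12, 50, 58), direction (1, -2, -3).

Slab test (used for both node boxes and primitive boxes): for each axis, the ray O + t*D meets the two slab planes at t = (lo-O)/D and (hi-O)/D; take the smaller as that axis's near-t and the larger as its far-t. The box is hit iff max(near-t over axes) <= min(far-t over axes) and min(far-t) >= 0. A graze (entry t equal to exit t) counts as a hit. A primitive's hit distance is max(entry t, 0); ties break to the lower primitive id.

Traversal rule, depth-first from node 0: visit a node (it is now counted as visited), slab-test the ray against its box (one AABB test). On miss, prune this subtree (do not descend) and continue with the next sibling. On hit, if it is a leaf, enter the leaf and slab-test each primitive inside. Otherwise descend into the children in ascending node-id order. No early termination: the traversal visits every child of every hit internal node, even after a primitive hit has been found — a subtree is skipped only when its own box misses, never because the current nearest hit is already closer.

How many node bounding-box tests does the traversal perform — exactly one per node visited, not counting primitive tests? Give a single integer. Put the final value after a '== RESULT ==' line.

Walk:
N0 x:[-2,34] y:[27/2,69/2] z:[35/3,26] -> hit [27/2,26], descend [12, 15]
  N12 x:[0,34] y:[27/2,51/2] z:[35/3,76/3] -> hit [27/2,76/3], descend [16, 17]
    N16 x:[18,34] y:[29/2,24] z:[35/3,76/3] -> hit [18,24], descend [13, 19]
      N13 x:[18,29] y:[29/2,21] z:[35/3,61/3] -> hit [18,61/3], descend [4, 11]
        N4 x:[20,27] y:[29/2,21] z:[35/3,46/3] -> miss, prune
        N11 x:[18,29] y:[16,19] z:[56/3,61/3] -> hit [56/3,19] leaf, test {P12(miss), P15@t=56/3}
      N19 x:[29,34] y:[18,24] z:[16,76/3] -> miss, prune
    N17 x:[0,15] y:[27/2,51/2] z:[55/3,73/3] -> miss, prune
  N15 x:[-2,34] y:[55/2,69/2] z:[20,26] -> miss, prune

Summary -> nodes [0, 12, 16, 13, 4, 11, 19, 17, 15]; box-tests=9; leaf-entries=1; first=P15

== RESULT ==
9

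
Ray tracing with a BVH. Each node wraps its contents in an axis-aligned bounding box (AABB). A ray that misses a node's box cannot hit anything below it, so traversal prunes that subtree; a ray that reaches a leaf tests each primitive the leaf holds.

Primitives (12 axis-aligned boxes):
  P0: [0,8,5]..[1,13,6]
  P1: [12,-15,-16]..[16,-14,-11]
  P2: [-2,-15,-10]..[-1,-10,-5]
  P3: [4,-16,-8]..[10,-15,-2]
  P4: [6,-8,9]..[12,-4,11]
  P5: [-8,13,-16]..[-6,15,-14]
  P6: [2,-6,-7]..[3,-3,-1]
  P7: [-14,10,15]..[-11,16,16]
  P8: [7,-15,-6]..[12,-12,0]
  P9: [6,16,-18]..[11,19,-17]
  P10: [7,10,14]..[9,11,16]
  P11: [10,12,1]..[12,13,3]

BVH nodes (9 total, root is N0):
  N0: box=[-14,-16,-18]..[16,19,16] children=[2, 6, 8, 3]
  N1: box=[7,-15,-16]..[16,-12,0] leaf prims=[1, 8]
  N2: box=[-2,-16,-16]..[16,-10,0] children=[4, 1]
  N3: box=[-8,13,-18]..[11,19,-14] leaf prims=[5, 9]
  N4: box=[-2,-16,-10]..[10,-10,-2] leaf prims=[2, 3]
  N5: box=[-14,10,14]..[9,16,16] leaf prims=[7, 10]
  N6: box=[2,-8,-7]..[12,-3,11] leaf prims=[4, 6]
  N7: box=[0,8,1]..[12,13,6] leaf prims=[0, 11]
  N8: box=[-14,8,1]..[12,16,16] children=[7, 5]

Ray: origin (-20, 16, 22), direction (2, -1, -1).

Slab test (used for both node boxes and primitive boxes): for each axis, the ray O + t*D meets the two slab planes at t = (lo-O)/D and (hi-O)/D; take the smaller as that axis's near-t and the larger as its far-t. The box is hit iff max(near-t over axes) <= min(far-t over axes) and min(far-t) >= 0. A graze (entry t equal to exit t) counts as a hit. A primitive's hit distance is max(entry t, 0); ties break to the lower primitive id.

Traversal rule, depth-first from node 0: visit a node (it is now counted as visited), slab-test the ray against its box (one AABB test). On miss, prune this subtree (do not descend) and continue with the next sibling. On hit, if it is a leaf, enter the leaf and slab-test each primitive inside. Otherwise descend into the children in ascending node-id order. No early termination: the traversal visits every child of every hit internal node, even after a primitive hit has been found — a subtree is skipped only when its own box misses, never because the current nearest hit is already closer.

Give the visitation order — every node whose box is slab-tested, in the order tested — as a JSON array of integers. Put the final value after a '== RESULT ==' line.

Trace the traversal:
N0 x:[3,18] y:[-3,32] z:[6,40] -> hit [6,18], descend [2, 3, 6, 8]
  N2 x:[9,18] y:[26,32] z:[22,38] -> miss, prune
  N3 x:[6,31/2] y:[-3,3] z:[36,40] -> miss, prune
  N6 x:[11,16] y:[19,24] z:[11,29] -> miss, prune
  N8 x:[3,16] y:[0,8] z:[6,21] -> hit [6,8], descend [5, 7]
    N5 x:[3,29/2] y:[0,6] z:[6,8] -> hit [6,6] leaf, test {P7(miss), P10(miss)}
    N7 x:[10,16] y:[3,8] z:[16,21] -> miss, prune

Summary -> nodes [0, 2, 3, 6, 8, 5, 7]; box-tests=7; leaf-entries=1; first=miss

== RESULT ==
[0, 2, 3, 6, 8, 5, 7]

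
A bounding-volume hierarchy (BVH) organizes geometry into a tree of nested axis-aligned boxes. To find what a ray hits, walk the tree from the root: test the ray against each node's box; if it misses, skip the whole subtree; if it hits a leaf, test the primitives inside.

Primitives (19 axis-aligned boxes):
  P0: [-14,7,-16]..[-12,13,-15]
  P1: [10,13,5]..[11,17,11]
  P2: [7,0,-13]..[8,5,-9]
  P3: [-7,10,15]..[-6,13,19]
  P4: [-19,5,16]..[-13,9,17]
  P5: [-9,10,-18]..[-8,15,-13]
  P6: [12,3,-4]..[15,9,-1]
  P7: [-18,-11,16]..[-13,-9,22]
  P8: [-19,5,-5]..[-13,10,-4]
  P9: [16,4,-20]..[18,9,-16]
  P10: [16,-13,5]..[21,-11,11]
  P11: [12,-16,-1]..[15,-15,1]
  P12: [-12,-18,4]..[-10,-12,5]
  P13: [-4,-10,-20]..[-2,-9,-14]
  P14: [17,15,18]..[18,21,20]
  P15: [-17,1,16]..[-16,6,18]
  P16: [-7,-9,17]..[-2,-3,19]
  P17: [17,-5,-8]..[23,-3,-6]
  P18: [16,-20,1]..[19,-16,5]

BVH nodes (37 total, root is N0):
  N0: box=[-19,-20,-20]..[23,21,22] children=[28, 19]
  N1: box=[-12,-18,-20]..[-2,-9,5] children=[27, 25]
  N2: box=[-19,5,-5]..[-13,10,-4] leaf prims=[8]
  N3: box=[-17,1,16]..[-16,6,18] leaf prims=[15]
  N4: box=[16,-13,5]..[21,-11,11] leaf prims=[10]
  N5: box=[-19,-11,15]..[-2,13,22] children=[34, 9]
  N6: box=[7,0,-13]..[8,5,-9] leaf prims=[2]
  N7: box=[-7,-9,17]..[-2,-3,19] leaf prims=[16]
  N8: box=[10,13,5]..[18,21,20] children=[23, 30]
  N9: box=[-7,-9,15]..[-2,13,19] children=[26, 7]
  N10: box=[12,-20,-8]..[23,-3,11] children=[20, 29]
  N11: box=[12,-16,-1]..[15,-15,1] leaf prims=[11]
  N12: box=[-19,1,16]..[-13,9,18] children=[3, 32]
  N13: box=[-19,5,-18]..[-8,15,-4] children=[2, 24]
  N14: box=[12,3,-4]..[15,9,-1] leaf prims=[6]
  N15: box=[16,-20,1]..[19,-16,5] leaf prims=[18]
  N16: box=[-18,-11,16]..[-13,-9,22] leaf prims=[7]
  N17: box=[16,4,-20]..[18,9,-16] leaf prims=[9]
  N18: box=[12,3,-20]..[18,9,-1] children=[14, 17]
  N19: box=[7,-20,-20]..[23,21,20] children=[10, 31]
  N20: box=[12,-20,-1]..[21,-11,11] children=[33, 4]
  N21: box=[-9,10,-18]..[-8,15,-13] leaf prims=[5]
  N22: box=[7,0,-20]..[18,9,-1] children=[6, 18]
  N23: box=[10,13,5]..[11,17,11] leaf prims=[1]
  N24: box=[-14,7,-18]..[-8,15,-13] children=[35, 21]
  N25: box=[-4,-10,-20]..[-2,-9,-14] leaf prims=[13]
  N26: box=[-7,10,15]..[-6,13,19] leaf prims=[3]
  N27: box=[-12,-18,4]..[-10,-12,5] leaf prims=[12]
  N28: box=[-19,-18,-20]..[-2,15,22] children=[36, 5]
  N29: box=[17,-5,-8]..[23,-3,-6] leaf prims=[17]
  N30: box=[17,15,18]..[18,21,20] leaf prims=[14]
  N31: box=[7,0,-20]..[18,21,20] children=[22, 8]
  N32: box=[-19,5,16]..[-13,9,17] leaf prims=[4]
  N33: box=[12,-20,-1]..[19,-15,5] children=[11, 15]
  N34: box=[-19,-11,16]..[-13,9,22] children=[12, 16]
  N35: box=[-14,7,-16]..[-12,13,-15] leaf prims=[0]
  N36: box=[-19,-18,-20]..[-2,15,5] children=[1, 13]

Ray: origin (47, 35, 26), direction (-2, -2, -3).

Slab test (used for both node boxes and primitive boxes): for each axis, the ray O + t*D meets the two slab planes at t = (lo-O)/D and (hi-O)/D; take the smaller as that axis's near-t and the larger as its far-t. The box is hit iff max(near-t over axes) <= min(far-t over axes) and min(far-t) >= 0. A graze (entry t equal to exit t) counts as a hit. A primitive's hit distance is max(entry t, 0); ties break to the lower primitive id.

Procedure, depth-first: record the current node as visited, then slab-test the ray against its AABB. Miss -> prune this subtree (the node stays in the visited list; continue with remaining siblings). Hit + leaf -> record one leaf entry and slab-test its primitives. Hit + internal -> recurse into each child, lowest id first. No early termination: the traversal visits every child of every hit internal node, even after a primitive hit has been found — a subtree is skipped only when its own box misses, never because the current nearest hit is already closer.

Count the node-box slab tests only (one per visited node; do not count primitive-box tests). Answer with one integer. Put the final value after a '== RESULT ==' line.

Traverse from the root:
N0 x:[12,33] y:[7,55/2] z:[4/3,46/3] -> hit [12,46/3], descend [19, 28]
  N19 x:[12,20] y:[7,55/2] z:[2,46/3] -> hit [12,46/3], descend [10, 31]
    N10 x:[12,35/2] y:[19,55/2] z:[5,34/3] -> miss, prune
    N31 x:[29/2,20] y:[7,35/2] z:[2,46/3] -> hit [29/2,46/3], descend [8, 22]
      N8 x:[29/2,37/2] y:[7,11] z:[2,7] -> miss, prune
      N22 x:[29/2,20] y:[13,35/2] z:[9,46/3] -> hit [29/2,46/3], descend [6, 18]
        N6 x:[39/2,20] y:[15,35/2] z:[35/3,13] -> miss, prune
        N18 x:[29/2,35/2] y:[13,16] z:[9,46/3] -> hit [29/2,46/3], descend [14, 17]
          N14 x:[16,35/2] y:[13,16] z:[9,10] -> miss, prune
          N17 x:[29/2,31/2] y:[13,31/2] z:[14,46/3] -> hit [29/2,46/3] leaf, test {P9@t=29/2}
  N28 x:[49/2,33] y:[10,53/2] z:[4/3,46/3] -> miss, prune

order=[0, 19, 10, 31, 8, 22, 6, 18, 14, 17, 28]  |boxes|=11  |leaves|=1  hit=P9

== RESULT ==
11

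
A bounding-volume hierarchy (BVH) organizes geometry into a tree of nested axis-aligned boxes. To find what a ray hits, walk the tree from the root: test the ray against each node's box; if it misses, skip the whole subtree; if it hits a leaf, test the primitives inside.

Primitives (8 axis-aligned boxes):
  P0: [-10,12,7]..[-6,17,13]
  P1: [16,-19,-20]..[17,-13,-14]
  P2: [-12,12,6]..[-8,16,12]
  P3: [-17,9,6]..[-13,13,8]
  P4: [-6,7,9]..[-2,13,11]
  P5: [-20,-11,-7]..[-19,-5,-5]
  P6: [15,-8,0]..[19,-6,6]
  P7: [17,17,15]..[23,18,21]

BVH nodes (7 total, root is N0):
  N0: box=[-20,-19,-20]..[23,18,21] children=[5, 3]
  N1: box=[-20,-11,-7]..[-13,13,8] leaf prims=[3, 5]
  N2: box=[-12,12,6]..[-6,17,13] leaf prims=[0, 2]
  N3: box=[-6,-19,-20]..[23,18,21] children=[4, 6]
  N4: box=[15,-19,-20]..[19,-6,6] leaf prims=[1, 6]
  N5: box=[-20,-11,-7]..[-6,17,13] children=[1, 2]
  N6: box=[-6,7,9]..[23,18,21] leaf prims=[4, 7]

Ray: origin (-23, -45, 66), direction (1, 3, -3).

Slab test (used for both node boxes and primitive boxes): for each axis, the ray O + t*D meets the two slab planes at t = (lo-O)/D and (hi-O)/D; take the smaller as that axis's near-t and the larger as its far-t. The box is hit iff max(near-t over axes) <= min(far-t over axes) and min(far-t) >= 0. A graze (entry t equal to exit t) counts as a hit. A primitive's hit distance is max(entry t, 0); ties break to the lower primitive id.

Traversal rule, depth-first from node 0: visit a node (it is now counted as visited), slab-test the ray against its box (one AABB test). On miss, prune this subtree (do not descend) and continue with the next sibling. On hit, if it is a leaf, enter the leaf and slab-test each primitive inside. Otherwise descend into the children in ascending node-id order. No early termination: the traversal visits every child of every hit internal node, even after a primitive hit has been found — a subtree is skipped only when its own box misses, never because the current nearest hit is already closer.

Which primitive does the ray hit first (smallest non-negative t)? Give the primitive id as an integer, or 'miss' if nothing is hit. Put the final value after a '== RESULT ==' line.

Traverse from the root:
N0 x:[3,46] y:[26/3,21] z:[15,86/3] -> hit [15,21], descend [3, 5]
  N3 x:[17,46] y:[26/3,21] z:[15,86/3] -> hit [17,21], descend [4, 6]
    N4 x:[38,42] y:[26/3,13] z:[20,86/3] -> miss, prune
    N6 x:[17,46] y:[52/3,21] z:[15,19] -> hit [52/3,19] leaf, test {P4@t=55/3, P7(miss)}
  N5 x:[3,17] y:[34/3,62/3] z:[53/3,73/3] -> miss, prune

Summary -> nodes [0, 3, 4, 6, 5]; box-tests=5; leaf-entries=1; first=P4

== RESULT ==
4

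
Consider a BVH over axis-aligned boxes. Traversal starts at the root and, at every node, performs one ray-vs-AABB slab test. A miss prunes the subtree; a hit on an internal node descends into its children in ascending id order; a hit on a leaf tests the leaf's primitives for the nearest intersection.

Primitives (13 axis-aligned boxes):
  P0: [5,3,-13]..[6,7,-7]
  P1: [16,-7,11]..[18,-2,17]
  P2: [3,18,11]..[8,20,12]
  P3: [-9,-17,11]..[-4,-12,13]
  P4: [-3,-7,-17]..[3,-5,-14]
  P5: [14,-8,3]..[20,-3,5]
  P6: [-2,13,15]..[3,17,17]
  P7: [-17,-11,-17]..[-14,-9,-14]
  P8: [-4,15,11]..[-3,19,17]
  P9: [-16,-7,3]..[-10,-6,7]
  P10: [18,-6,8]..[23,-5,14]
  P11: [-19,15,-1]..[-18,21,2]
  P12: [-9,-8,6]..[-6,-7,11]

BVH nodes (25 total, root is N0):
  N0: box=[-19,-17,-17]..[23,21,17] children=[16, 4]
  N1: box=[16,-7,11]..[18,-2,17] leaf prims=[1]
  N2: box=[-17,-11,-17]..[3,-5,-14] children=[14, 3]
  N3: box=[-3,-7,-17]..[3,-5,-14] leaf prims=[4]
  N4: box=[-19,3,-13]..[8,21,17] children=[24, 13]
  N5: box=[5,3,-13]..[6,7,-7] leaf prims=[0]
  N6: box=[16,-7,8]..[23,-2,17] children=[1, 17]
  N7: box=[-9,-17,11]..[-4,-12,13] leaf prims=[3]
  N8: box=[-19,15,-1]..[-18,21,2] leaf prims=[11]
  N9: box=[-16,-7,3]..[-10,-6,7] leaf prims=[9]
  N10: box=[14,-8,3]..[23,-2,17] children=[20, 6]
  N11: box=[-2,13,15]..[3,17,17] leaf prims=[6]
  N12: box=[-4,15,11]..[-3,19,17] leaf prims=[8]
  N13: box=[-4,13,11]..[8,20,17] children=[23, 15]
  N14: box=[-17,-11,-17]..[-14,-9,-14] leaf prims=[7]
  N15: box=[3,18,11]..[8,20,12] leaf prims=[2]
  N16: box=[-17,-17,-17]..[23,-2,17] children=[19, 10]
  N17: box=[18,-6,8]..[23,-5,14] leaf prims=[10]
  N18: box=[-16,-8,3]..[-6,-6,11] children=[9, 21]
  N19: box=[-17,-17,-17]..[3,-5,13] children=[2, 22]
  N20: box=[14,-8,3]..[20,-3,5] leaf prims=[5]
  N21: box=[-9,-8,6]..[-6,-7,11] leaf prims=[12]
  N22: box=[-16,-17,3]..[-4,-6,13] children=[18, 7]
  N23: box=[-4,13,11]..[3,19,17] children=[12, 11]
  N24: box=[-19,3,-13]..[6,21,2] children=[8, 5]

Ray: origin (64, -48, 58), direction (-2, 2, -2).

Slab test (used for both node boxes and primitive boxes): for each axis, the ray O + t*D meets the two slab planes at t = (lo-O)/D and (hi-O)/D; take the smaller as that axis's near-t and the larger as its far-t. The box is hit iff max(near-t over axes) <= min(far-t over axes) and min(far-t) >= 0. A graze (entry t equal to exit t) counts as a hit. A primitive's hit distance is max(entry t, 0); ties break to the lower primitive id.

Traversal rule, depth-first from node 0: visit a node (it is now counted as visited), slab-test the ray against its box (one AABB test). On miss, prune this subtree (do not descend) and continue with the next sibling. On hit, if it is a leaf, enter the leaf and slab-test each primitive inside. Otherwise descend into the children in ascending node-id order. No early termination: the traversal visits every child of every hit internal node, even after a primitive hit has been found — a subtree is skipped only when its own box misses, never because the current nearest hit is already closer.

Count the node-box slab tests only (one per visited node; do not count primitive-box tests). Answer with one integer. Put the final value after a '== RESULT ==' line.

Walk:
N0 x:[41/2,83/2] y:[31/2,69/2] z:[41/2,75/2] -> hit [41/2,69/2], descend [4, 16]
  N4 x:[28,83/2] y:[51/2,69/2] z:[41/2,71/2] -> hit [28,69/2], descend [13, 24]
    N13 x:[28,34] y:[61/2,34] z:[41/2,47/2] -> miss, prune
    N24 x:[29,83/2] y:[51/2,69/2] z:[28,71/2] -> hit [29,69/2], descend [5, 8]
      N5 x:[29,59/2] y:[51/2,55/2] z:[65/2,71/2] -> miss, prune
      N8 x:[41,83/2] y:[63/2,69/2] z:[28,59/2] -> miss, prune
  N16 x:[41/2,81/2] y:[31/2,23] z:[41/2,75/2] -> hit [41/2,23], descend [10, 19]
    N10 x:[41/2,25] y:[20,23] z:[41/2,55/2] -> hit [41/2,23], descend [6, 20]
      N6 x:[41/2,24] y:[41/2,23] z:[41/2,25] -> hit [41/2,23], descend [1, 17]
        N1 x:[23,24] y:[41/2,23] z:[41/2,47/2] -> hit [23,23] leaf, test {P1@t=23}
        N17 x:[41/2,23] y:[21,43/2] z:[22,25] -> miss, prune
      N20 x:[22,25] y:[20,45/2] z:[53/2,55/2] -> miss, prune
    N19 x:[61/2,81/2] y:[31/2,43/2] z:[45/2,75/2] -> miss, prune

13 AABB tests over nodes [0, 4, 13, 24, 5, 8, 16, 10, 6, 1, 17, 20, 19]; 1 leaf entered; closest P1.

== RESULT ==
13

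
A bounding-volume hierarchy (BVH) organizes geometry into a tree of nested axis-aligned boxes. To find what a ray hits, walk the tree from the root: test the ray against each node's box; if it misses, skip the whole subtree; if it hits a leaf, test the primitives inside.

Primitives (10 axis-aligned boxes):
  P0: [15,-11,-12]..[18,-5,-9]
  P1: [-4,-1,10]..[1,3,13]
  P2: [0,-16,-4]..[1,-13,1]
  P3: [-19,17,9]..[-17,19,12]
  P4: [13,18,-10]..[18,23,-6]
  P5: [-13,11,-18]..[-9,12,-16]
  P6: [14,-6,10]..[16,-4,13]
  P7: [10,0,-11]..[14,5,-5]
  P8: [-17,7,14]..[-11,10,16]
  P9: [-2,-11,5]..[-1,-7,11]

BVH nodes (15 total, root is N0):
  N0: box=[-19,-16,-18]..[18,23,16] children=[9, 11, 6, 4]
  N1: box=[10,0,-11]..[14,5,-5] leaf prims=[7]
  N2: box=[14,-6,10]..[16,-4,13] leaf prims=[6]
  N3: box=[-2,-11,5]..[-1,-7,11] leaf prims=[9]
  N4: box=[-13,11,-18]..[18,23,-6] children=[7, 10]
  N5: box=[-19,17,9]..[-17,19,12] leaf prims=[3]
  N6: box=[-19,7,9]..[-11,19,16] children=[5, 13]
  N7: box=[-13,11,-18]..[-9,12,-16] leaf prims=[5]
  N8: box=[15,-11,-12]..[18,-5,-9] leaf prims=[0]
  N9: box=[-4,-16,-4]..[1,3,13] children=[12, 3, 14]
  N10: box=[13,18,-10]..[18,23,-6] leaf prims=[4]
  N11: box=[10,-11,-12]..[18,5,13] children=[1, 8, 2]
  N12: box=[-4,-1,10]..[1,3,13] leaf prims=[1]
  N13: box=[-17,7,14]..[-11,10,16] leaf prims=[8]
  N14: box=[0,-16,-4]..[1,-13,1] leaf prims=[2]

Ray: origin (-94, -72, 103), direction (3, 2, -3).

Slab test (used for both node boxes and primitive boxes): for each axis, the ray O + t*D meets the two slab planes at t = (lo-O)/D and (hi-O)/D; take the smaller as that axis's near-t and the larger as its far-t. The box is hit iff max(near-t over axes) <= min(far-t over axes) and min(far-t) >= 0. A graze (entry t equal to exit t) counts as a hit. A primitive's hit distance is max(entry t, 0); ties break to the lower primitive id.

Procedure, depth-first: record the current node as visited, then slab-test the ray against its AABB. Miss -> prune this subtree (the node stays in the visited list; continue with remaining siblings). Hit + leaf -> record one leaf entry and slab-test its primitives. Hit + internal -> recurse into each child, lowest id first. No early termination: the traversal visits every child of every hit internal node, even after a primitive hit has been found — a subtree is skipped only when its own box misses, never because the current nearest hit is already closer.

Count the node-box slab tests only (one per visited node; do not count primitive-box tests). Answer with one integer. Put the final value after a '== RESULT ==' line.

Trace the traversal:
N0 x:[25,112/3] y:[28,95/2] z:[29,121/3] -> hit [29,112/3], descend [4, 6, 9, 11]
  N4 x:[27,112/3] y:[83/2,95/2] z:[109/3,121/3] -> miss, prune
  N6 x:[25,83/3] y:[79/2,91/2] z:[29,94/3] -> miss, prune
  N9 x:[30,95/3] y:[28,75/2] z:[30,107/3] -> hit [30,95/3], descend [3, 12, 14]
    N3 x:[92/3,31] y:[61/2,65/2] z:[92/3,98/3] -> hit [92/3,31] leaf, test {P9@t=92/3}
    N12 x:[30,95/3] y:[71/2,75/2] z:[30,31] -> miss, prune
    N14 x:[94/3,95/3] y:[28,59/2] z:[34,107/3] -> miss, prune
  N11 x:[104/3,112/3] y:[61/2,77/2] z:[30,115/3] -> hit [104/3,112/3], descend [1, 2, 8]
    N1 x:[104/3,36] y:[36,77/2] z:[36,38] -> hit [36,36] leaf, test {P7@t=36}
    N2 x:[36,110/3] y:[33,34] z:[30,31] -> miss, prune
    N8 x:[109/3,112/3] y:[61/2,67/2] z:[112/3,115/3] -> miss, prune

Visited [0, 4, 6, 9, 3, 12, 14, 11, 1, 2, 8]. Tests: 11 box, 2 leaf. Nearest: P9.

== RESULT ==
11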